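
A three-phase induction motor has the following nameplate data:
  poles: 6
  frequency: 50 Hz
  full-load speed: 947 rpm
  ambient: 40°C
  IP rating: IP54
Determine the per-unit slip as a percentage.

n_s = 120f/p = 120×50/6 = 1000 rpm
s = (n_s − n)/n_s = (1000 − 947)/1000 = 0.0530

5.30 %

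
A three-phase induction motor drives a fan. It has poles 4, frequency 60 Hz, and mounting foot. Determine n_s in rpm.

1800 rpm

n_s = 120f/p = 120×60/4 = 1800 rpm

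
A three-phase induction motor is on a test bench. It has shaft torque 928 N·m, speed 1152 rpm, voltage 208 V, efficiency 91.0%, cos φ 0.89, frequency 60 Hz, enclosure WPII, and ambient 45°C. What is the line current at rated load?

ω = 2π×1152/60 = 120.6 rad/s; P_out = τω = 928 × 120.6 = 111917 W
P_in = P_out / η = 111917 / 0.910 = 122986 W
I_L = P_in / (√3·V_L·cosφ) = 122986 / (1.732 × 208 × 0.89) = 384 A

384 A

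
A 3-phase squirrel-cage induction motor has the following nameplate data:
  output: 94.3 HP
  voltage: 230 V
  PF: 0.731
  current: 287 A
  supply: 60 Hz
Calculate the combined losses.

P_in = √3·V·I·cosφ = 1.732×230×287×0.731 = 83575 W
P_out = 94.3×746 = 70348 W
Losses = P_in − P_out = 83575 − 70348 = 13227 W

13200 W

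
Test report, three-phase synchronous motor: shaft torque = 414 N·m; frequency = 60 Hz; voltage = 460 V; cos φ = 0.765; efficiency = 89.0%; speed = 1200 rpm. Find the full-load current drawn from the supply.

95.9 A

ω = 2π×1200/60 = 125.7 rad/s; P_out = τω = 414 × 125.7 = 52040 W
P_in = P_out / η = 52040 / 0.890 = 58472 W
I_L = P_in / (√3·V_L·cosφ) = 58472 / (1.732 × 460 × 0.765) = 95.9 A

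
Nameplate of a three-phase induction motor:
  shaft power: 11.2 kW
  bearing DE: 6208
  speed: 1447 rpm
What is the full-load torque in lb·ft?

ω = 2π × 1447/60 = 151.5 rad/s
τ = P/ω = 11200/151.5 = 73.93 N·m
In lb·ft: 73.93/1.356 = 54.5 lb·ft

54.5 lb·ft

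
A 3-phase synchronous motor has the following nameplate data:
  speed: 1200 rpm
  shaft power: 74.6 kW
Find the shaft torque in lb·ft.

ω = 2π × 1200/60 = 125.7 rad/s
τ = P/ω = 74600/125.7 = 593.5 N·m
In lb·ft: 593.5/1.356 = 438 lb·ft

438 lb·ft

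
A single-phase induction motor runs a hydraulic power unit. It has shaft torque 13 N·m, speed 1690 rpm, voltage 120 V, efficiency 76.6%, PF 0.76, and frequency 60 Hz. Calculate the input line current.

ω = 2π×1690/60 = 177 rad/s; P_out = τω = 13 × 177 = 2301 W
P_in = P_out / η = 2301 / 0.766 = 3004 W
I = P_in / (V·cosφ) = 3004 / (120 × 0.76) = 32.9 A

32.9 A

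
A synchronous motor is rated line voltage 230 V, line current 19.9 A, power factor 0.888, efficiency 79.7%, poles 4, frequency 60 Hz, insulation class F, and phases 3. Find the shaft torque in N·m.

P_in = √3·V·I·cosφ = 1.732 × 230 × 19.9 × 0.888 = 7039 W
P_out = η·P_in = 0.797 × 7039 = 5610 W
n = n_s = 120×60/4 = 1800 rpm (synchronous)
ω = 2π×1800/60 = 188.5 rad/s
τ = P_out/ω = 5610/188.5 = 29.8 N·m

29.8 N·m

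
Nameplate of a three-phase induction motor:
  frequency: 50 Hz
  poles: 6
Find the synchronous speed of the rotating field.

1000 rpm

n_s = 120f/p = 120×50/6 = 1000 rpm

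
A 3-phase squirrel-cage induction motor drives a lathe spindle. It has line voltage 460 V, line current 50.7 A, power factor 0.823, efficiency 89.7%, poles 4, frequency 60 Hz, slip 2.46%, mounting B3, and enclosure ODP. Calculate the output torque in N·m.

P_in = √3·V·I·cosφ = 1.732 × 460 × 50.7 × 0.823 = 33244 W
P_out = η·P_in = 0.897 × 33244 = 29820 W
n_s = 120×60/4 = 1800 rpm; n = 1800×(1−0.0246) = 1756 rpm
ω = 2π×1756/60 = 183.9 rad/s
τ = P_out/ω = 29820/183.9 = 162 N·m

162 N·m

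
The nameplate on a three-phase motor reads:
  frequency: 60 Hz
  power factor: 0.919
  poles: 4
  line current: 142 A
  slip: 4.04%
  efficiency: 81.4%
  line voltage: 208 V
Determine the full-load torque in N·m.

212 N·m

P_in = √3·V·I·cosφ = 1.732 × 208 × 142 × 0.919 = 47013 W
P_out = η·P_in = 0.814 × 47013 = 38269 W
n_s = 120×60/4 = 1800 rpm; n = 1800×(1−0.0404) = 1727 rpm
ω = 2π×1727/60 = 180.9 rad/s
τ = P_out/ω = 38269/180.9 = 212 N·m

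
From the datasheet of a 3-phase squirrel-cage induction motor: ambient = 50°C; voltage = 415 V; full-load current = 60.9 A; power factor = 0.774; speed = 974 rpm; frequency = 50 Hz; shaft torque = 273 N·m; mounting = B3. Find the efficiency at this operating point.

82.2 %

ω = 2π × 974/60 = 102 rad/s; P_out = τω = 273 × 102 = 27846 W
P_in = √3·V_L·I_L·cosφ = 1.732 × 415 × 60.9 × 0.774 = 33881 W
η = P_out / P_in = 27846 / 33881 = 0.822 = 82.2%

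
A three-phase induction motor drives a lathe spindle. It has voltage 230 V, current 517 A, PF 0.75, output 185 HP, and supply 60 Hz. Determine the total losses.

P_in = √3·V·I·cosφ = 1.732×230×517×0.75 = 154464 W
P_out = 185×746 = 138010 W
Losses = P_in − P_out = 154464 − 138010 = 16454 W

16.5 kW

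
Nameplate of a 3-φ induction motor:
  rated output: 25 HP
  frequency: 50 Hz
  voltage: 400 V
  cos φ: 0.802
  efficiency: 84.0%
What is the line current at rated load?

P_out = 25 × 746 = 18650 W
P_in = P_out / η = 18650 / 0.840 = 22202 W
I_L = P_in / (√3·V_L·cosφ) = 22202 / (1.732 × 400 × 0.802) = 40 A

40 A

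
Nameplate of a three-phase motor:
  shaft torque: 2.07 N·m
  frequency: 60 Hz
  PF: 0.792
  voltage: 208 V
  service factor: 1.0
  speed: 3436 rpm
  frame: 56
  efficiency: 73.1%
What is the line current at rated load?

ω = 2π×3436/60 = 359.8 rad/s; P_out = τω = 2.07 × 359.8 = 745 W
P_in = P_out / η = 745 / 0.731 = 1019 W
I_L = P_in / (√3·V_L·cosφ) = 1019 / (1.732 × 208 × 0.792) = 3.57 A

3.57 A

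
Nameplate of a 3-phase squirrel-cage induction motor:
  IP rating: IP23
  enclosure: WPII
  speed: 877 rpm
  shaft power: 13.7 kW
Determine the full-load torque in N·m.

ω = 2π × 877/60 = 91.84 rad/s
τ = P/ω = 13700/91.84 = 149 N·m

149 N·m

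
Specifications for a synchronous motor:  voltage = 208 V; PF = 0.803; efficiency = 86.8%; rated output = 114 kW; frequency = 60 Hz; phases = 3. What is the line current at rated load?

P_out = 114 kW = 114000 W
P_in = P_out / η = 114000 / 0.868 = 131336 W
I_L = P_in / (√3·V_L·cosφ) = 131336 / (1.732 × 208 × 0.803) = 454 A

454 A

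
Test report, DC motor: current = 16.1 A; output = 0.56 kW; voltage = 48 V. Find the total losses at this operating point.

213 W

P_in = V·I = 48×16.1 = 773 W
P_out = 560 W
Losses = P_in − P_out = 773 − 560 = 213 W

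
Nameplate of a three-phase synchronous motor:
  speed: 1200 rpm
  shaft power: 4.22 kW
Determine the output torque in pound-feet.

24.8 lb·ft

ω = 2π × 1200/60 = 125.7 rad/s
τ = P/ω = 4220/125.7 = 33.57 N·m
In lb·ft: 33.57/1.356 = 24.8 lb·ft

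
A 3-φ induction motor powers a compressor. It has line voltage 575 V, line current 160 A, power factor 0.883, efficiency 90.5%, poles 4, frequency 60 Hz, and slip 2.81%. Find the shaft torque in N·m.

P_in = √3·V·I·cosφ = 1.732 × 575 × 160 × 0.883 = 140701 W
P_out = η·P_in = 0.905 × 140701 = 127334 W
n_s = 120×60/4 = 1800 rpm; n = 1800×(1−0.0281) = 1749 rpm
ω = 2π×1749/60 = 183.2 rad/s
τ = P_out/ω = 127334/183.2 = 695 N·m

695 N·m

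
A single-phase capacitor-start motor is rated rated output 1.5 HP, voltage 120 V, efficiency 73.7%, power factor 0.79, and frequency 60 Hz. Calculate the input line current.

16 A

P_out = 1.5 × 746 = 1119 W
P_in = P_out / η = 1119 / 0.737 = 1518 W
I = P_in / (V·cosφ) = 1518 / (120 × 0.79) = 16 A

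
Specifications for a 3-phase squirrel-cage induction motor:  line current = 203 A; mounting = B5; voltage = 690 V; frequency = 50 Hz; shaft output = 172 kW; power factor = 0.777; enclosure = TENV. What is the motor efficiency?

P_out = 172 kW = 172000 W
P_in = √3·V_L·I_L·cosφ = 1.732 × 690 × 203 × 0.777 = 188501 W
η = P_out / P_in = 172000 / 188501 = 0.912 = 91.2%

91.2 %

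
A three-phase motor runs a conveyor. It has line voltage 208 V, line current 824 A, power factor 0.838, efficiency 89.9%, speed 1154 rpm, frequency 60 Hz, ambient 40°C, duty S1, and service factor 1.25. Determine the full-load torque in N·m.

1850 N·m

P_in = √3·V·I·cosφ = 1.732 × 208 × 824 × 0.838 = 248761 W
P_out = η·P_in = 0.899 × 248761 = 223636 W
n = 1154 rpm
ω = 2π×1154/60 = 120.8 rad/s
τ = P_out/ω = 223636/120.8 = 1850 N·m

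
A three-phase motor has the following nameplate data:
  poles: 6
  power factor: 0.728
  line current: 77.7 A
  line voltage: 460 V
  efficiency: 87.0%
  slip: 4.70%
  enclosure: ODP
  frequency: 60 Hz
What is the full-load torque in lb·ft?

P_in = √3·V·I·cosφ = 1.732 × 460 × 77.7 × 0.728 = 45067 W
P_out = η·P_in = 0.87 × 45067 = 39208 W
n_s = 120×60/6 = 1200 rpm; n = 1200×(1−0.047) = 1144 rpm
ω = 2π×1144/60 = 119.8 rad/s
τ = P_out/ω = 39208/119.8 = 327.3 N·m
In lb·ft: 327.3/1.356 = 241 lb·ft

241 lb·ft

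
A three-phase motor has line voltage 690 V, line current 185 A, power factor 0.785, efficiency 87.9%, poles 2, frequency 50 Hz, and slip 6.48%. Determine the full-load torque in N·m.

519 N·m

P_in = √3·V·I·cosφ = 1.732 × 690 × 185 × 0.785 = 173555 W
P_out = η·P_in = 0.879 × 173555 = 152555 W
n_s = 120×50/2 = 3000 rpm; n = 3000×(1−0.0648) = 2806 rpm
ω = 2π×2806/60 = 293.8 rad/s
τ = P_out/ω = 152555/293.8 = 519 N·m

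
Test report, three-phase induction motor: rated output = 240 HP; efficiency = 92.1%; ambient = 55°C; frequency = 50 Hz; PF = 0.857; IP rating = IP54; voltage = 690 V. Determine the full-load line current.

P_out = 240 × 746 = 179040 W
P_in = P_out / η = 179040 / 0.921 = 194397 W
I_L = P_in / (√3·V_L·cosφ) = 194397 / (1.732 × 690 × 0.857) = 190 A

190 A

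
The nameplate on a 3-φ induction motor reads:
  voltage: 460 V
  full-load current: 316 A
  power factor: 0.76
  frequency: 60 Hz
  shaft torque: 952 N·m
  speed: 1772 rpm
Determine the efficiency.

92.3 %

ω = 2π × 1772/60 = 185.6 rad/s; P_out = τω = 952 × 185.6 = 176691 W
P_in = √3·V_L·I_L·cosφ = 1.732 × 460 × 316 × 0.76 = 191340 W
η = P_out / P_in = 176691 / 191340 = 0.923 = 92.3%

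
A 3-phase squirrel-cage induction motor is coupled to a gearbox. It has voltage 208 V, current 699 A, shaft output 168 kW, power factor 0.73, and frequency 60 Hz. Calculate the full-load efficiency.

P_out = 168 kW = 168000 W
P_in = √3·V_L·I_L·cosφ = 1.732 × 208 × 699 × 0.73 = 183828 W
η = P_out / P_in = 168000 / 183828 = 0.914 = 91.4%

91.4 %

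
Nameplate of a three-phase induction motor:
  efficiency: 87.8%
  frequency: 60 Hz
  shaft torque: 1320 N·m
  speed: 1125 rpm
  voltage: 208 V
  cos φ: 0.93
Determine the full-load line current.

529 A

ω = 2π×1125/60 = 117.8 rad/s; P_out = τω = 1320 × 117.8 = 155496 W
P_in = P_out / η = 155496 / 0.878 = 177103 W
I_L = P_in / (√3·V_L·cosφ) = 177103 / (1.732 × 208 × 0.93) = 529 A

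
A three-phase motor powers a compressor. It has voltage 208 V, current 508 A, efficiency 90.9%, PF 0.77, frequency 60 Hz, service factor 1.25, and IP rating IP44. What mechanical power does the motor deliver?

128 kW

P_in = √3·V·I·cosφ = 1.732 × 208 × 508 × 0.77 = 140918 W
P_out = η·P_in = 0.909 × 140918 = 128094 W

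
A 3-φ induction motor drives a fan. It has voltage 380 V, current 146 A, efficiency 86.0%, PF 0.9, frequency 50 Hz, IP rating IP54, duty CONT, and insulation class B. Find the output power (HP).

99.7 HP

P_in = √3·V·I·cosφ = 1.732 × 380 × 146 × 0.9 = 86482 W
P_out = η·P_in = 0.86 × 86482 = 74375 W
= 74375/746 = 99.7 HP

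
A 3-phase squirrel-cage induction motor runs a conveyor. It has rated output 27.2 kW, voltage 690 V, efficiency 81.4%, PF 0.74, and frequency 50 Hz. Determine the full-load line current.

P_out = 27.2 kW = 27200 W
P_in = P_out / η = 27200 / 0.814 = 33415 W
I_L = P_in / (√3·V_L·cosφ) = 33415 / (1.732 × 690 × 0.74) = 37.8 A

37.8 A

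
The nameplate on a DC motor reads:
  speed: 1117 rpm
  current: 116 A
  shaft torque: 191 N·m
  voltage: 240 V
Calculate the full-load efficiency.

80.3 %

ω = 2π × 1117/60 = 117 rad/s; P_out = τω = 191 × 117 = 22347 W
P_in = V·I = 240 × 116 = 27840 W
η = P_out / P_in = 22347 / 27840 = 0.803 = 80.3%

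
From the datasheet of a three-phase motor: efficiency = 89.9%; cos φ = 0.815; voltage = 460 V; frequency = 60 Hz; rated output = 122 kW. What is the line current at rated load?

P_out = 122 kW = 122000 W
P_in = P_out / η = 122000 / 0.899 = 135706 W
I_L = P_in / (√3·V_L·cosφ) = 135706 / (1.732 × 460 × 0.815) = 209 A

209 A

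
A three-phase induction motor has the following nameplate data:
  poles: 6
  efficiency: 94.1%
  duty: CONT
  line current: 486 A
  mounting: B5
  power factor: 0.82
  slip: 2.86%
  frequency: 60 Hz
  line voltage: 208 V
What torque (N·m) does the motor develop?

1110 N·m

P_in = √3·V·I·cosφ = 1.732 × 208 × 486 × 0.82 = 143569 W
P_out = η·P_in = 0.941 × 143569 = 135098 W
n_s = 120×60/6 = 1200 rpm; n = 1200×(1−0.0286) = 1166 rpm
ω = 2π×1166/60 = 122.1 rad/s
τ = P_out/ω = 135098/122.1 = 1110 N·m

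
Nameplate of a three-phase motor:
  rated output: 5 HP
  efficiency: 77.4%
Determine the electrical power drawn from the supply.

P_out = 5 × 746 = 3730 W
P_in = P_out/η = 3730/0.774 = 4819 W = 4.82 kW

4.82 kW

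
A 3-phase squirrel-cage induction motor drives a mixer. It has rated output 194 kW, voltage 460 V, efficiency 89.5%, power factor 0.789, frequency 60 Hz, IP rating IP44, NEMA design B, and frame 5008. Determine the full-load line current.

345 A

P_out = 194 kW = 194000 W
P_in = P_out / η = 194000 / 0.895 = 216760 W
I_L = P_in / (√3·V_L·cosφ) = 216760 / (1.732 × 460 × 0.789) = 345 A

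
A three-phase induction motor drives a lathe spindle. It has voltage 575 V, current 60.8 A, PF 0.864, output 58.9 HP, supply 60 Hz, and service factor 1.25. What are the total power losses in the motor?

P_in = √3·V·I·cosφ = 1.732×575×60.8×0.864 = 52316 W
P_out = 58.9×746 = 43939 W
Losses = P_in − P_out = 52316 − 43939 = 8377 W

8380 W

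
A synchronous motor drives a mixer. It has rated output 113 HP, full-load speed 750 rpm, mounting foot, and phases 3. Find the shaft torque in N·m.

1070 N·m

P_out = 113 × 746 = 84298 W
ω = 2π × 750/60 = 78.54 rad/s
τ = P_out/ω = 84298/78.54 = 1070 N·m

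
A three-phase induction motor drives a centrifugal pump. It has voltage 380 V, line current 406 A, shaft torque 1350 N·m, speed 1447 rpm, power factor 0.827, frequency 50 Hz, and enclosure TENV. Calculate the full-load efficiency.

92.6 %

ω = 2π × 1447/60 = 151.5 rad/s; P_out = τω = 1350 × 151.5 = 204525 W
P_in = √3·V_L·I_L·cosφ = 1.732 × 380 × 406 × 0.827 = 220985 W
η = P_out / P_in = 204525 / 220985 = 0.926 = 92.6%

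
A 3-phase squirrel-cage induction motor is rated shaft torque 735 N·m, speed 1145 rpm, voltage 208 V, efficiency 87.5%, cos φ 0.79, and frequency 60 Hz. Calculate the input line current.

354 A

ω = 2π×1145/60 = 119.9 rad/s; P_out = τω = 735 × 119.9 = 88127 W
P_in = P_out / η = 88127 / 0.875 = 100717 W
I_L = P_in / (√3·V_L·cosφ) = 100717 / (1.732 × 208 × 0.79) = 354 A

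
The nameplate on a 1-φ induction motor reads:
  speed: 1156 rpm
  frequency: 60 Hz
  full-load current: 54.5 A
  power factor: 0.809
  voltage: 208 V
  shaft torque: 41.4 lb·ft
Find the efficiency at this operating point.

74.1 %

τ = 41.4 lb·ft × 1.356 = 56.14 N·m
ω = 2π × 1156/60 = 121.1 rad/s; P_out = τω = 56.14 × 121.1 = 6799 W
P_in = V·I·cosφ = 208 × 54.5 × 0.809 = 9171 W
η = P_out / P_in = 6799 / 9171 = 0.741 = 74.1%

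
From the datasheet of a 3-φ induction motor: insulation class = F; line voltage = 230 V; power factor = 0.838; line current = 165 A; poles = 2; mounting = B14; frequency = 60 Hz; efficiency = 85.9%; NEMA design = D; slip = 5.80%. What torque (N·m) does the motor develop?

P_in = √3·V·I·cosφ = 1.732 × 230 × 165 × 0.838 = 55081 W
P_out = η·P_in = 0.859 × 55081 = 47315 W
n_s = 120×60/2 = 3600 rpm; n = 3600×(1−0.058) = 3391 rpm
ω = 2π×3391/60 = 355.1 rad/s
τ = P_out/ω = 47315/355.1 = 133 N·m

133 N·m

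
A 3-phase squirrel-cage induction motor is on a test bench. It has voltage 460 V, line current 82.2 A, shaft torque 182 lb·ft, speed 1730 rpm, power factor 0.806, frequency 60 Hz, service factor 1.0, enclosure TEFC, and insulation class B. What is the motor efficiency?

84.7 %

τ = 182 lb·ft × 1.356 = 246.8 N·m
ω = 2π × 1730/60 = 181.2 rad/s; P_out = τω = 246.8 × 181.2 = 44720 W
P_in = √3·V_L·I_L·cosφ = 1.732 × 460 × 82.2 × 0.806 = 52785 W
η = P_out / P_in = 44720 / 52785 = 0.847 = 84.7%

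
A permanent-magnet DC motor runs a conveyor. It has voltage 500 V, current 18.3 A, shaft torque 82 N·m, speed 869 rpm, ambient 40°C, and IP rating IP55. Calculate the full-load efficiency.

ω = 2π × 869/60 = 91 rad/s; P_out = τω = 82 × 91 = 7462 W
P_in = V·I = 500 × 18.3 = 9150 W
η = P_out / P_in = 7462 / 9150 = 0.816 = 81.6%

81.6 %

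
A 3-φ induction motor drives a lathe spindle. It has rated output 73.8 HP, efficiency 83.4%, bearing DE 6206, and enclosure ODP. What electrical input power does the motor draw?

66 kW

P_out = 73.8 × 746 = 55055 W
P_in = P_out/η = 55055/0.834 = 66013 W = 66 kW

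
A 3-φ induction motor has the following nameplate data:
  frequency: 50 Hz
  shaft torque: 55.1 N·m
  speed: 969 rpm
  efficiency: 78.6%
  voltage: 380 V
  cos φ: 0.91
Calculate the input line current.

ω = 2π×969/60 = 101.5 rad/s; P_out = τω = 55.1 × 101.5 = 5593 W
P_in = P_out / η = 5593 / 0.786 = 7116 W
I_L = P_in / (√3·V_L·cosφ) = 7116 / (1.732 × 380 × 0.91) = 11.9 A

11.9 A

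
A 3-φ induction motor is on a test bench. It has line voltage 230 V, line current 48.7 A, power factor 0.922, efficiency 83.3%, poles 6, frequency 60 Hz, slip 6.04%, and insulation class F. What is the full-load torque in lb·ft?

P_in = √3·V·I·cosφ = 1.732 × 230 × 48.7 × 0.922 = 17887 W
P_out = η·P_in = 0.833 × 17887 = 14900 W
n_s = 120×60/6 = 1200 rpm; n = 1200×(1−0.0604) = 1128 rpm
ω = 2π×1128/60 = 118.1 rad/s
τ = P_out/ω = 14900/118.1 = 126.2 N·m
In lb·ft: 126.2/1.356 = 93.1 lb·ft

93.1 lb·ft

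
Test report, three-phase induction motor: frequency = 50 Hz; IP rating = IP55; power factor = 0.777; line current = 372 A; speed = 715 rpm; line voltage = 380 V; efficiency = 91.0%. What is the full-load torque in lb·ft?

P_in = √3·V·I·cosφ = 1.732 × 380 × 372 × 0.777 = 190237 W
P_out = η·P_in = 0.91 × 190237 = 173116 W
n = 715 rpm
ω = 2π×715/60 = 74.87 rad/s
τ = P_out/ω = 173116/74.87 = 2312 N·m
In lb·ft: 2312/1.356 = 1710 lb·ft

1710 lb·ft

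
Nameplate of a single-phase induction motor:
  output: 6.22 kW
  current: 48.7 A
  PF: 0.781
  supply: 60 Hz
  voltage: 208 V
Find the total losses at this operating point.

1690 W

P_in = V·I·cosφ = 208×48.7×0.781 = 7911 W
P_out = 6220 W
Losses = P_in − P_out = 7911 − 6220 = 1691 W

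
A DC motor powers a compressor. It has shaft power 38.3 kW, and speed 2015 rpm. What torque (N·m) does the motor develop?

182 N·m

ω = 2π × 2015/60 = 211 rad/s
τ = P/ω = 38300/211 = 182 N·m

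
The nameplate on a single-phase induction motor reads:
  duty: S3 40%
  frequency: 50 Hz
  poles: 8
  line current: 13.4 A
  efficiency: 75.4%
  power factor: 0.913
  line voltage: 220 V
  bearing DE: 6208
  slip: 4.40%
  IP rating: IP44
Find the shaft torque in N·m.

P_in = V·I·cosφ = 220 × 13.4 × 0.913 = 2692 W
P_out = η·P_in = 0.754 × 2692 = 2030 W
n_s = 120×50/8 = 750 rpm; n = 750×(1−0.044) = 717 rpm
ω = 2π×717/60 = 75.08 rad/s
τ = P_out/ω = 2030/75.08 = 27 N·m

27 N·m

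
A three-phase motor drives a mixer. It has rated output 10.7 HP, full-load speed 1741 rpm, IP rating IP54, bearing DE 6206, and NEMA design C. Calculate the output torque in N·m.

43.8 N·m

P_out = 10.7 × 746 = 7982 W
ω = 2π × 1741/60 = 182.3 rad/s
τ = P_out/ω = 7982/182.3 = 43.8 N·m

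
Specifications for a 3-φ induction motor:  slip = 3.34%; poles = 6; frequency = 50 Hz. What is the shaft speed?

n_s = 120f/p = 120×50/6 = 1000 rpm
n = n_s(1 − s) = 1000 × (1 − 0.0334) = 967 rpm

967 rpm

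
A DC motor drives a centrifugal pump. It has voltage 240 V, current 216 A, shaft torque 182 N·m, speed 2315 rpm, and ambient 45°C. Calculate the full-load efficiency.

ω = 2π × 2315/60 = 242.4 rad/s; P_out = τω = 182 × 242.4 = 44117 W
P_in = V·I = 240 × 216 = 51840 W
η = P_out / P_in = 44117 / 51840 = 0.851 = 85.1%

85.1 %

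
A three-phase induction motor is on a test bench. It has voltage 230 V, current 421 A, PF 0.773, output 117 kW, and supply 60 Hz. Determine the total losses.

P_in = √3·V·I·cosφ = 1.732×230×421×0.773 = 129639 W
P_out = 117000 W
Losses = P_in − P_out = 129639 − 117000 = 12639 W

12600 W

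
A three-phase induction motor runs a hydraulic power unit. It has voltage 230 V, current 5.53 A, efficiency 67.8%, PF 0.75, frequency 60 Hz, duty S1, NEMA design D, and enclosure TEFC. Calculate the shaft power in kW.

P_in = √3·V·I·cosφ = 1.732 × 230 × 5.53 × 0.75 = 1652 W
P_out = η·P_in = 0.678 × 1652 = 1120 W

1.12 kW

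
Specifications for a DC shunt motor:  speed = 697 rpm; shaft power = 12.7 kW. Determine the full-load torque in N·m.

ω = 2π × 697/60 = 72.99 rad/s
τ = P/ω = 12700/72.99 = 174 N·m

174 N·m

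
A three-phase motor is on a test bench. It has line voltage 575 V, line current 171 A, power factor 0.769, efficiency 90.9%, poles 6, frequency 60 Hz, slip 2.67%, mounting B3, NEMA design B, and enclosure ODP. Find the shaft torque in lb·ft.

718 lb·ft

P_in = √3·V·I·cosφ = 1.732 × 575 × 171 × 0.769 = 130960 W
P_out = η·P_in = 0.909 × 130960 = 119043 W
n_s = 120×60/6 = 1200 rpm; n = 1200×(1−0.0267) = 1168 rpm
ω = 2π×1168/60 = 122.3 rad/s
τ = P_out/ω = 119043/122.3 = 973.4 N·m
In lb·ft: 973.4/1.356 = 718 lb·ft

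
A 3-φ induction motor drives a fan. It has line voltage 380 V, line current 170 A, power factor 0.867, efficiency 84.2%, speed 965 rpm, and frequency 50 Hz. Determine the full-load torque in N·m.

P_in = √3·V·I·cosφ = 1.732 × 380 × 170 × 0.867 = 97006 W
P_out = η·P_in = 0.842 × 97006 = 81679 W
n = 965 rpm
ω = 2π×965/60 = 101.1 rad/s
τ = P_out/ω = 81679/101.1 = 808 N·m

808 N·m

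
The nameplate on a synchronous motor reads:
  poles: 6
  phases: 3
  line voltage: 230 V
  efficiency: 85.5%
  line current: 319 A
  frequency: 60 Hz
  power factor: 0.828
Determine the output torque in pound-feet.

P_in = √3·V·I·cosφ = 1.732 × 230 × 319 × 0.828 = 105220 W
P_out = η·P_in = 0.855 × 105220 = 89963 W
n = n_s = 120×60/6 = 1200 rpm (synchronous)
ω = 2π×1200/60 = 125.7 rad/s
τ = P_out/ω = 89963/125.7 = 715.7 N·m
In lb·ft: 715.7/1.356 = 528 lb·ft

528 lb·ft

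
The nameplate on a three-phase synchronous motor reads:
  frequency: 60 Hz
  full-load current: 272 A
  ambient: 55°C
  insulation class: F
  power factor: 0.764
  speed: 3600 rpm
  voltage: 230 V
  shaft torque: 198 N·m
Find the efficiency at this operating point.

90.2 %

ω = 2π × 3600/60 = 377 rad/s; P_out = τω = 198 × 377 = 74646 W
P_in = √3·V_L·I_L·cosφ = 1.732 × 230 × 272 × 0.764 = 82782 W
η = P_out / P_in = 74646 / 82782 = 0.902 = 90.2%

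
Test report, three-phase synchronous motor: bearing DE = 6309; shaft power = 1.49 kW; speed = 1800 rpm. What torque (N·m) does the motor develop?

ω = 2π × 1800/60 = 188.5 rad/s
τ = P/ω = 1490/188.5 = 7.9 N·m

7.9 N·m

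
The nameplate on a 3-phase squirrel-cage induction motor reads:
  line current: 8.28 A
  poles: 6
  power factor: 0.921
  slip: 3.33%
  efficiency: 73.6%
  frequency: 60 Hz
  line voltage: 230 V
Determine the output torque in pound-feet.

13.6 lb·ft

P_in = √3·V·I·cosφ = 1.732 × 230 × 8.28 × 0.921 = 3038 W
P_out = η·P_in = 0.736 × 3038 = 2236 W
n_s = 120×60/6 = 1200 rpm; n = 1200×(1−0.0333) = 1160 rpm
ω = 2π×1160/60 = 121.5 rad/s
τ = P_out/ω = 2236/121.5 = 18.4 N·m
In lb·ft: 18.4/1.356 = 13.6 lb·ft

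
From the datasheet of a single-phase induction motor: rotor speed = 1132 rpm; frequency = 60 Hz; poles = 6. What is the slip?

n_s = 120f/p = 120×60/6 = 1200 rpm
s = (n_s − n)/n_s = (1200 − 1132)/1200 = 0.0567

5.7 %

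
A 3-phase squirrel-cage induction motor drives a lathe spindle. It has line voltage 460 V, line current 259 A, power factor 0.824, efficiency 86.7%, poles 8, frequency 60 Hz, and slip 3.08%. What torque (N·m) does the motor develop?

1610 N·m

P_in = √3·V·I·cosφ = 1.732 × 460 × 259 × 0.824 = 170033 W
P_out = η·P_in = 0.867 × 170033 = 147419 W
n_s = 120×60/8 = 900 rpm; n = 900×(1−0.0308) = 872 rpm
ω = 2π×872/60 = 91.32 rad/s
τ = P_out/ω = 147419/91.32 = 1610 N·m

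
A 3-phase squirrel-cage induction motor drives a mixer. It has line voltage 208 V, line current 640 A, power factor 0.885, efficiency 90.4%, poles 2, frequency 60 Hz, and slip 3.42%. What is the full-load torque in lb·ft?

P_in = √3·V·I·cosφ = 1.732 × 208 × 640 × 0.885 = 204049 W
P_out = η·P_in = 0.904 × 204049 = 184460 W
n_s = 120×60/2 = 3600 rpm; n = 3600×(1−0.0342) = 3477 rpm
ω = 2π×3477/60 = 364.1 rad/s
τ = P_out/ω = 184460/364.1 = 506.6 N·m
In lb·ft: 506.6/1.356 = 374 lb·ft

374 lb·ft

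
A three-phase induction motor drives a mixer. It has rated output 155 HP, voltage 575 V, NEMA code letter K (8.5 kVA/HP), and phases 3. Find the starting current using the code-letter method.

1320 A

S_LR = 8.5 × 155 = 1317.5 kVA
I_LR = S_LR/(√3·V_L) = 1317500/(1.732×575) = 1320 A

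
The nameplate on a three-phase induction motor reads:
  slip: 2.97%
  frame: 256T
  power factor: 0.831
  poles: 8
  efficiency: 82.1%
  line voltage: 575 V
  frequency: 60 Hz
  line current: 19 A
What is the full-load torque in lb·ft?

P_in = √3·V·I·cosφ = 1.732 × 575 × 19 × 0.831 = 15724 W
P_out = η·P_in = 0.821 × 15724 = 12909 W
n_s = 120×60/8 = 900 rpm; n = 900×(1−0.0297) = 873 rpm
ω = 2π×873/60 = 91.42 rad/s
τ = P_out/ω = 12909/91.42 = 141.2 N·m
In lb·ft: 141.2/1.356 = 104 lb·ft

104 lb·ft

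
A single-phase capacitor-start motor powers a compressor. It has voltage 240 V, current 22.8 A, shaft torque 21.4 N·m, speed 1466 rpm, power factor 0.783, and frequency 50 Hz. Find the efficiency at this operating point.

ω = 2π × 1466/60 = 153.5 rad/s; P_out = τω = 21.4 × 153.5 = 3285 W
P_in = V·I·cosφ = 240 × 22.8 × 0.783 = 4285 W
η = P_out / P_in = 3285 / 4285 = 0.767 = 76.7%

76.7 %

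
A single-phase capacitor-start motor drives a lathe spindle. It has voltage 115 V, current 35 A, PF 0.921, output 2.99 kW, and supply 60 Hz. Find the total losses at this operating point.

717 W

P_in = V·I·cosφ = 115×35×0.921 = 3707 W
P_out = 2990 W
Losses = P_in − P_out = 3707 − 2990 = 717 W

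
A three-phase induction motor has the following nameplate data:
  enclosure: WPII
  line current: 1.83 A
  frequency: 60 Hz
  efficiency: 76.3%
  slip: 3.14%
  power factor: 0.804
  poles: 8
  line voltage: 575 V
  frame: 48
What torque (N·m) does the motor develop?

12.2 N·m

P_in = √3·V·I·cosφ = 1.732 × 575 × 1.83 × 0.804 = 1465 W
P_out = η·P_in = 0.763 × 1465 = 1118 W
n_s = 120×60/8 = 900 rpm; n = 900×(1−0.0314) = 872 rpm
ω = 2π×872/60 = 91.32 rad/s
τ = P_out/ω = 1118/91.32 = 12.2 N·m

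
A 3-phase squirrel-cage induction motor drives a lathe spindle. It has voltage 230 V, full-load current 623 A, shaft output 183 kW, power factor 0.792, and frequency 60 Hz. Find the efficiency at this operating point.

93.1 %

P_out = 183 kW = 183000 W
P_in = √3·V_L·I_L·cosφ = 1.732 × 230 × 623 × 0.792 = 196557 W
η = P_out / P_in = 183000 / 196557 = 0.931 = 93.1%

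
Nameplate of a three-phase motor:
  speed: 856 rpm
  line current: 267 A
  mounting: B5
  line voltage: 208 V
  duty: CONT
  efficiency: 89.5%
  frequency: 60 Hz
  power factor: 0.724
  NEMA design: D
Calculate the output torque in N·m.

695 N·m

P_in = √3·V·I·cosφ = 1.732 × 208 × 267 × 0.724 = 69640 W
P_out = η·P_in = 0.895 × 69640 = 62328 W
n = 856 rpm
ω = 2π×856/60 = 89.64 rad/s
τ = P_out/ω = 62328/89.64 = 695 N·m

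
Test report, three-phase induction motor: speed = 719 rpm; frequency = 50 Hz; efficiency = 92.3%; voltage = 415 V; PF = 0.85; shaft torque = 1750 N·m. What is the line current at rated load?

234 A

ω = 2π×719/60 = 75.29 rad/s; P_out = τω = 1750 × 75.29 = 131758 W
P_in = P_out / η = 131758 / 0.923 = 142750 W
I_L = P_in / (√3·V_L·cosφ) = 142750 / (1.732 × 415 × 0.85) = 234 A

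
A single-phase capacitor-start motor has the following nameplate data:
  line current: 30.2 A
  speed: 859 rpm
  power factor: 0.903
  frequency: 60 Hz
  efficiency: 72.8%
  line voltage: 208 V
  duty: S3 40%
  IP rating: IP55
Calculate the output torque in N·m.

P_in = V·I·cosφ = 208 × 30.2 × 0.903 = 5672 W
P_out = η·P_in = 0.728 × 5672 = 4129 W
n = 859 rpm
ω = 2π×859/60 = 89.95 rad/s
τ = P_out/ω = 4129/89.95 = 45.9 N·m

45.9 N·m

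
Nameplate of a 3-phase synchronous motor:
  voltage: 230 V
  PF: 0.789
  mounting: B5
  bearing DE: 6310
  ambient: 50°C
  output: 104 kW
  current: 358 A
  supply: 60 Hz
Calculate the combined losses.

8.52 kW

P_in = √3·V·I·cosφ = 1.732×230×358×0.789 = 112522 W
P_out = 104000 W
Losses = P_in − P_out = 112522 − 104000 = 8522 W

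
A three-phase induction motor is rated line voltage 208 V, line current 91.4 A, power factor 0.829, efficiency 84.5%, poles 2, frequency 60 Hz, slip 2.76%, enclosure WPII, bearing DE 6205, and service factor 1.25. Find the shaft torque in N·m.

62.9 N·m

P_in = √3·V·I·cosφ = 1.732 × 208 × 91.4 × 0.829 = 27297 W
P_out = η·P_in = 0.845 × 27297 = 23066 W
n_s = 120×60/2 = 3600 rpm; n = 3600×(1−0.0276) = 3501 rpm
ω = 2π×3501/60 = 366.6 rad/s
τ = P_out/ω = 23066/366.6 = 62.9 N·m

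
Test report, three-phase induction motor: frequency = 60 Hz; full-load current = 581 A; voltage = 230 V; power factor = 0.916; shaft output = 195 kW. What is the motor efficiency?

P_out = 195 kW = 195000 W
P_in = √3·V_L·I_L·cosφ = 1.732 × 230 × 581 × 0.916 = 212006 W
η = P_out / P_in = 195000 / 212006 = 0.920 = 92.0%

92.0 %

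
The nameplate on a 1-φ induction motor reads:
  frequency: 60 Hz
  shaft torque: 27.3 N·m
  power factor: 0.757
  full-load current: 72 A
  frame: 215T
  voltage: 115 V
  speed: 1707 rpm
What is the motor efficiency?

77.9 %

ω = 2π × 1707/60 = 178.8 rad/s; P_out = τω = 27.3 × 178.8 = 4881 W
P_in = V·I·cosφ = 115 × 72 × 0.757 = 6268 W
η = P_out / P_in = 4881 / 6268 = 0.779 = 77.9%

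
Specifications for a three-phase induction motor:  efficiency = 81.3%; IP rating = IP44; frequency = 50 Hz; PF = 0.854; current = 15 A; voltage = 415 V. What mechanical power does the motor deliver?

7.49 kW

P_in = √3·V·I·cosφ = 1.732 × 415 × 15 × 0.854 = 9208 W
P_out = η·P_in = 0.813 × 9208 = 7486 W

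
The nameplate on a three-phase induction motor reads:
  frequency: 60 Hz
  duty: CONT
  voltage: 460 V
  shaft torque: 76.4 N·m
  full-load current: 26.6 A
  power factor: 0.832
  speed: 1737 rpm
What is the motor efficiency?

78.8 %

ω = 2π × 1737/60 = 181.9 rad/s; P_out = τω = 76.4 × 181.9 = 13897 W
P_in = √3·V_L·I_L·cosφ = 1.732 × 460 × 26.6 × 0.832 = 17632 W
η = P_out / P_in = 13897 / 17632 = 0.788 = 78.8%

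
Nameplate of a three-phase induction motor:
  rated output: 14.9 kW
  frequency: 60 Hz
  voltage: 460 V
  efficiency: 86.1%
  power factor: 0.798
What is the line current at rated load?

P_out = 14.9 kW = 14900 W
P_in = P_out / η = 14900 / 0.861 = 17305 W
I_L = P_in / (√3·V_L·cosφ) = 17305 / (1.732 × 460 × 0.798) = 27.2 A

27.2 A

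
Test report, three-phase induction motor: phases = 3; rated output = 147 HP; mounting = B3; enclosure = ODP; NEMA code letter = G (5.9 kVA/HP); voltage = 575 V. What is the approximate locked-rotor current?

S_LR = 5.9 × 147 = 867.3 kVA
I_LR = S_LR/(√3·V_L) = 867300/(1.732×575) = 871 A

871 A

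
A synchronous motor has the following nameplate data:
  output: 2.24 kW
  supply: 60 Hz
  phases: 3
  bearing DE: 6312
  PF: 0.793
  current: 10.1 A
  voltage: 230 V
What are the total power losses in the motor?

P_in = √3·V·I·cosφ = 1.732×230×10.1×0.793 = 3191 W
P_out = 2240 W
Losses = P_in − P_out = 3191 − 2240 = 951 W

951 W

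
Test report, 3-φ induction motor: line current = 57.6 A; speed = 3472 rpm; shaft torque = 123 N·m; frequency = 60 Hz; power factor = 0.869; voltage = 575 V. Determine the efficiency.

ω = 2π × 3472/60 = 363.6 rad/s; P_out = τω = 123 × 363.6 = 44723 W
P_in = √3·V_L·I_L·cosφ = 1.732 × 575 × 57.6 × 0.869 = 49849 W
η = P_out / P_in = 44723 / 49849 = 0.897 = 89.7%

89.7 %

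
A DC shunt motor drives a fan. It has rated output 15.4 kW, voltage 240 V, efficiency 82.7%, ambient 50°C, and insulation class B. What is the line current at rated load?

77.6 A

P_out = 15.4 kW = 15400 W
P_in = P_out / η = 15400 / 0.827 = 18622 W
I = P_in / V = 18622 / 240 = 77.6 A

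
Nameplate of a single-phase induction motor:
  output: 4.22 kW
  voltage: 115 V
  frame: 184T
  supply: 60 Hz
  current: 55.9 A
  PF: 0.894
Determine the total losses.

P_in = V·I·cosφ = 115×55.9×0.894 = 5747 W
P_out = 4220 W
Losses = P_in − P_out = 5747 − 4220 = 1527 W

1.53 kW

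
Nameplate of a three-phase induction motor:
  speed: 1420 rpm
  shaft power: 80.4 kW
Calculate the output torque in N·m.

541 N·m

ω = 2π × 1420/60 = 148.7 rad/s
τ = P/ω = 80400/148.7 = 541 N·m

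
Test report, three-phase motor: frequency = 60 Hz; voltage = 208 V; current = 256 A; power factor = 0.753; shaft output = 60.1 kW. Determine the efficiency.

86.5 %

P_out = 60.1 kW = 60100 W
P_in = √3·V_L·I_L·cosφ = 1.732 × 208 × 256 × 0.753 = 69446 W
η = P_out / P_in = 60100 / 69446 = 0.865 = 86.5%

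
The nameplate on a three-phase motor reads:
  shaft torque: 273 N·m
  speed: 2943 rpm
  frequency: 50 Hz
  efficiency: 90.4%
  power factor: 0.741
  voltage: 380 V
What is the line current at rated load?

ω = 2π×2943/60 = 308.2 rad/s; P_out = τω = 273 × 308.2 = 84139 W
P_in = P_out / η = 84139 / 0.904 = 93074 W
I_L = P_in / (√3·V_L·cosφ) = 93074 / (1.732 × 380 × 0.741) = 191 A

191 A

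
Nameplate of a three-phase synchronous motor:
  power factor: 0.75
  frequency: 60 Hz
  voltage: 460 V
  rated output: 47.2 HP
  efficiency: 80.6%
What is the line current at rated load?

P_out = 47.2 × 746 = 35211 W
P_in = P_out / η = 35211 / 0.806 = 43686 W
I_L = P_in / (√3·V_L·cosφ) = 43686 / (1.732 × 460 × 0.75) = 73.1 A

73.1 A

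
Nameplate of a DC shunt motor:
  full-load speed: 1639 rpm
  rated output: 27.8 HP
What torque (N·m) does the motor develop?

P_out = 27.8 × 746 = 20739 W
ω = 2π × 1639/60 = 171.6 rad/s
τ = P_out/ω = 20739/171.6 = 121 N·m

121 N·m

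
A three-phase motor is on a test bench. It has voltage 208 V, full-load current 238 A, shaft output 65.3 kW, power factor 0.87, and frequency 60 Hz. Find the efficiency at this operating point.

87.5 %

P_out = 65.3 kW = 65300 W
P_in = √3·V_L·I_L·cosφ = 1.732 × 208 × 238 × 0.87 = 74595 W
η = P_out / P_in = 65300 / 74595 = 0.875 = 87.5%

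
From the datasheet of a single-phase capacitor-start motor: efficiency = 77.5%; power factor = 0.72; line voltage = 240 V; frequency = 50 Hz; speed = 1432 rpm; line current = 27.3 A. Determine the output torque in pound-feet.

18 lb·ft

P_in = V·I·cosφ = 240 × 27.3 × 0.72 = 4717 W
P_out = η·P_in = 0.775 × 4717 = 3656 W
n = 1432 rpm
ω = 2π×1432/60 = 150 rad/s
τ = P_out/ω = 3656/150 = 24.37 N·m
In lb·ft: 24.37/1.356 = 18 lb·ft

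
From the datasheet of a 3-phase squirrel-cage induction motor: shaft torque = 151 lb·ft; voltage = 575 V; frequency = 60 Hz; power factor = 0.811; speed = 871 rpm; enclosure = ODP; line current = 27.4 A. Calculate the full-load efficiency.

84.4 %

τ = 151 lb·ft × 1.356 = 204.8 N·m
ω = 2π × 871/60 = 91.21 rad/s; P_out = τω = 204.8 × 91.21 = 18680 W
P_in = √3·V_L·I_L·cosφ = 1.732 × 575 × 27.4 × 0.811 = 22130 W
η = P_out / P_in = 18680 / 22130 = 0.844 = 84.4%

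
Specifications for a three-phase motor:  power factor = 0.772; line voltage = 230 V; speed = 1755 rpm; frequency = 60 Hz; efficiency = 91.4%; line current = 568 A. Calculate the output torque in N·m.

P_in = √3·V·I·cosφ = 1.732 × 230 × 568 × 0.772 = 174679 W
P_out = η·P_in = 0.914 × 174679 = 159657 W
n = 1755 rpm
ω = 2π×1755/60 = 183.8 rad/s
τ = P_out/ω = 159657/183.8 = 869 N·m

869 N·m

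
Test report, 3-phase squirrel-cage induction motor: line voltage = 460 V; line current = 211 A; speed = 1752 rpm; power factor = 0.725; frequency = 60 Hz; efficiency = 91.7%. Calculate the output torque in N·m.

609 N·m

P_in = √3·V·I·cosφ = 1.732 × 460 × 211 × 0.725 = 121878 W
P_out = η·P_in = 0.917 × 121878 = 111762 W
n = 1752 rpm
ω = 2π×1752/60 = 183.5 rad/s
τ = P_out/ω = 111762/183.5 = 609 N·m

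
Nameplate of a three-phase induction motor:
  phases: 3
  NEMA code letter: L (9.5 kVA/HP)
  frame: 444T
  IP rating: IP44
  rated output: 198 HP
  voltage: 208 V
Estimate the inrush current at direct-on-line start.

S_LR = 9.5 × 198 = 1881 kVA
I_LR = S_LR/(√3·V_L) = 1881000/(1.732×208) = 5220 A

5220 A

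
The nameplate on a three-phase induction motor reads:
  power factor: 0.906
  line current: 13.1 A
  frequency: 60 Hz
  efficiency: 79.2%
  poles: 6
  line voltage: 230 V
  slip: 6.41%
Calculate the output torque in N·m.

31.8 N·m

P_in = √3·V·I·cosφ = 1.732 × 230 × 13.1 × 0.906 = 4728 W
P_out = η·P_in = 0.792 × 4728 = 3745 W
n_s = 120×60/6 = 1200 rpm; n = 1200×(1−0.0641) = 1123 rpm
ω = 2π×1123/60 = 117.6 rad/s
τ = P_out/ω = 3745/117.6 = 31.8 N·m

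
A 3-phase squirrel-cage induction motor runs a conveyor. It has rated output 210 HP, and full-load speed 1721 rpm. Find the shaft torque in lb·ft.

P_out = 210 × 746 = 156660 W
ω = 2π × 1721/60 = 180.2 rad/s
τ = P_out/ω = 156660/180.2 = 869.4 N·m
In lb·ft: 869.4/1.356 = 641 lb·ft

641 lb·ft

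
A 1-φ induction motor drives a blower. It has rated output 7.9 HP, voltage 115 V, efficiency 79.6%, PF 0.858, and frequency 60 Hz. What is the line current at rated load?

75 A

P_out = 7.9 × 746 = 5893 W
P_in = P_out / η = 5893 / 0.796 = 7403 W
I = P_in / (V·cosφ) = 7403 / (115 × 0.858) = 75 A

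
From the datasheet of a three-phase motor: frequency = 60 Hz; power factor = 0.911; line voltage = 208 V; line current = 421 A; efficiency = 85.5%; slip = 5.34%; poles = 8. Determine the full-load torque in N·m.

P_in = √3·V·I·cosφ = 1.732 × 208 × 421 × 0.911 = 138169 W
P_out = η·P_in = 0.855 × 138169 = 118134 W
n_s = 120×60/8 = 900 rpm; n = 900×(1−0.0534) = 852 rpm
ω = 2π×852/60 = 89.22 rad/s
τ = P_out/ω = 118134/89.22 = 1320 N·m

1320 N·m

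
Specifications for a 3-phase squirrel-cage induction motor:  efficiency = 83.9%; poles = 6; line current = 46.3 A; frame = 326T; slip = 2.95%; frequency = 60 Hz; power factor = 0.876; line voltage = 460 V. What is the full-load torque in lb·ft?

164 lb·ft

P_in = √3·V·I·cosφ = 1.732 × 460 × 46.3 × 0.876 = 32314 W
P_out = η·P_in = 0.839 × 32314 = 27111 W
n_s = 120×60/6 = 1200 rpm; n = 1200×(1−0.0295) = 1165 rpm
ω = 2π×1165/60 = 122 rad/s
τ = P_out/ω = 27111/122 = 222.2 N·m
In lb·ft: 222.2/1.356 = 164 lb·ft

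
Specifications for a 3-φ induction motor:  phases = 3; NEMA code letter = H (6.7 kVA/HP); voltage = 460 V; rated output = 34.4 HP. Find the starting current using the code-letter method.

289 A

S_LR = 6.7 × 34.4 = 230.48 kVA
I_LR = S_LR/(√3·V_L) = 230480/(1.732×460) = 289 A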